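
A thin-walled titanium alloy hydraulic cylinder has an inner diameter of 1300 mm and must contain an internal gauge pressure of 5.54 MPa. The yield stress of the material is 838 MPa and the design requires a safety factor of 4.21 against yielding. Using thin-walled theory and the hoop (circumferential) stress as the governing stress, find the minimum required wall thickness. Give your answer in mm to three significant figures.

σ_allow = 838/4.21 = 199.0 MPa.
Hoop stress σ_h = pD/(2t), so t = pD/(2σ_allow) = 5.54×1300/(2×199.0) = 18.09 mm.

t = 18.1 mm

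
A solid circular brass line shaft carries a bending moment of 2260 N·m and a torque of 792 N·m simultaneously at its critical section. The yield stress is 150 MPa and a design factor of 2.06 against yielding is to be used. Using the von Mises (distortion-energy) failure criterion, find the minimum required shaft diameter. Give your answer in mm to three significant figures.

σ_allow = σ_y/n = 150/2.06 = 72.82 MPa.
For a solid shaft σ_b = 32M/(πd³) and τ = 16T/(πd³), so the von Mises stress is σ' = (16/πd³)·√(4M²+3T²).
√(4M²+3T²) = √(4×(2.260×10^6)² + 3×(792000)²) = 4.724×10^6 N·mm.
d³ = 16×4.724×10^6/(π×72.82) = 330400 mm³.
d = 69.13 mm.

d = 69.1 mm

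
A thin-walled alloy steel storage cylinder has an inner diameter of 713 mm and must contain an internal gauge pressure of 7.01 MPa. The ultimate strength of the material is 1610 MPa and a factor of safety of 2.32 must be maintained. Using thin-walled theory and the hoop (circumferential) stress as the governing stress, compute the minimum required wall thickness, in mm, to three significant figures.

σ_allow = 1610/2.32 = 694.0 MPa.
Hoop stress σ_h = pD/(2t), so t = pD/(2σ_allow) = 7.01×713/(2×694.0) = 3.601 mm.

t = 3.60 mm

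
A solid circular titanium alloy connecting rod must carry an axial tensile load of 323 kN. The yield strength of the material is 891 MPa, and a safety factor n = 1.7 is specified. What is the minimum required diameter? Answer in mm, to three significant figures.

Allowable stress σ_allow = 891/1.7 = 524.1 MPa.
Required area A = F/σ_allow = 323000/524.1 = 616.3 mm².
A = πd²/4 → d = √(4A/π) = 28.01 mm.

d = 28.0 mm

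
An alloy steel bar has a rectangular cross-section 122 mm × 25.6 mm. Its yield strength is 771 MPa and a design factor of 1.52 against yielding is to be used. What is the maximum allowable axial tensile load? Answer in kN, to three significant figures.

σ_allow = 771/1.52 = 507.2 MPa.
A = 122×25.6 = 3123 mm².
F_allow = σ_allow × A = 507.2×3123 = 1.584×10^6 N.

F_allow = 1580 kN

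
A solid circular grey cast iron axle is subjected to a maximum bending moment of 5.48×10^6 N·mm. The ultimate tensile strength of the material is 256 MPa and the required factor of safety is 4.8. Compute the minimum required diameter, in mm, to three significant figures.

d = 102 mm

σ_allow = 256/4.8 = 53.33 MPa.
For a solid circular section σ = 32M/(πd³), so d³ = 32M/(π σ_allow) = 32×5480000/(π×53.33) = 1.047×10^6 mm³.
d = 101.5 mm.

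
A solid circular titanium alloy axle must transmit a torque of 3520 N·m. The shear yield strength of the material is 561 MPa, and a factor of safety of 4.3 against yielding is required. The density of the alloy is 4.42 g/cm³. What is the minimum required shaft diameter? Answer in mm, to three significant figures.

d = 51.6 mm

Allowable shear stress τ_allow = 561/4.3 = 130.5 MPa.
For a solid shaft τ = 16T/(πd³), so d³ = 16T/(π τ_allow) = 16×3520000/(π×130.5) = 137400 mm³.
d = (137400)^(1/3) = 51.60 mm.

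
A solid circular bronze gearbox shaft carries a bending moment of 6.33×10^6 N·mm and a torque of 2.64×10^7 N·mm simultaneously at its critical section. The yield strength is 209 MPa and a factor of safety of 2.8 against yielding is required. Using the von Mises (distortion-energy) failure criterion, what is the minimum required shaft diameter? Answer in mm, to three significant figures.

σ_allow = σ_y/n = 209/2.8 = 74.64 MPa.
For a solid shaft σ_b = 32M/(πd³) and τ = 16T/(πd³), so the von Mises stress is σ' = (16/πd³)·√(4M²+3T²).
√(4M²+3T²) = √(4×(6.330×10^6)² + 3×(2.640×10^7)²) = 4.745×10^7 N·mm.
d³ = 16×4.745×10^7/(π×74.64) = 3.237×10^6 mm³.
d = 147.9 mm.

d = 148 mm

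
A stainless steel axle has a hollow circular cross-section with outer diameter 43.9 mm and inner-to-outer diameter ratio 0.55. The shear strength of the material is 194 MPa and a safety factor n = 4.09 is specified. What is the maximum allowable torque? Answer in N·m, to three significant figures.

τ_allow = 194/4.09 = 47.43 MPa.
For a hollow shaft T_allow = τ_allow·πd_o³(1−k⁴)/16 with 1−k⁴ = 0.9085, so πd_o³(1−k⁴)/16 = 15090 mm³.
T_allow = 47.43×15090 = 715900 N·mm = 715.9 N·m.

T_allow = 716 N·m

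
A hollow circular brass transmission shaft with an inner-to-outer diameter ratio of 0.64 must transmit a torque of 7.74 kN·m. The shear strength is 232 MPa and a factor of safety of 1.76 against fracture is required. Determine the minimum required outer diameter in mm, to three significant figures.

τ_allow = 232/1.76 = 131.8 MPa.
For a hollow shaft τ = 16T/[πd_o³(1−k⁴)] with k = 0.64, so 1−k⁴ = 0.8322.
d_o³ = 16T/[π τ_allow (1−k⁴)] = 16×7740000/(π×131.8×0.8322) = 359300 mm³.
d_o = 71.09 mm.

d_o = 71.1 mm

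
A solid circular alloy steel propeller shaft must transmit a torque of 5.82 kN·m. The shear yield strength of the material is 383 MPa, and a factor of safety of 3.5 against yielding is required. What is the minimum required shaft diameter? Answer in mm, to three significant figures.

d = 64.7 mm

Allowable shear stress τ_allow = 383/3.5 = 109.4 MPa.
For a solid shaft τ = 16T/(πd³), so d³ = 16T/(π τ_allow) = 16×5820000/(π×109.4) = 270900 mm³.
d = (270900)^(1/3) = 64.70 mm.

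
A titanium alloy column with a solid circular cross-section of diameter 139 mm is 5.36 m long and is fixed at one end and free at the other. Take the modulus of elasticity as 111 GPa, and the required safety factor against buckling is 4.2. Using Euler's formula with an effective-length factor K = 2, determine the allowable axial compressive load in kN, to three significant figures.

P_allow = 41.6 kN

I = πd⁴/64 = π×139⁴/64 = 1.832×10^7 mm⁴.
Effective length L_e = KL = 2×5.36 m = 10720 mm.
Euler critical load P_cr = π²EI/L_e² = π²×111000×1.832×10^7/10720² = 174700 N.
P_allow = P_cr/n = 174700/4.2 = 41590 N.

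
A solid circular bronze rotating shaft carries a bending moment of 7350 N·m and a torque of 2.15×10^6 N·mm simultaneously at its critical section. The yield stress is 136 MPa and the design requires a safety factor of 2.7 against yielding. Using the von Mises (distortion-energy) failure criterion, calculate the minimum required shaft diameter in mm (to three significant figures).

σ_allow = σ_y/n = 136/2.7 = 50.37 MPa.
For a solid shaft σ_b = 32M/(πd³) and τ = 16T/(πd³), so the von Mises stress is σ' = (16/πd³)·√(4M²+3T²).
√(4M²+3T²) = √(4×(7.350×10^6)² + 3×(2.150×10^6)²) = 1.516×10^7 N·mm.
d³ = 16×1.516×10^7/(π×50.37) = 1.533×10^6 mm³.
d = 115.3 mm.

d = 115 mm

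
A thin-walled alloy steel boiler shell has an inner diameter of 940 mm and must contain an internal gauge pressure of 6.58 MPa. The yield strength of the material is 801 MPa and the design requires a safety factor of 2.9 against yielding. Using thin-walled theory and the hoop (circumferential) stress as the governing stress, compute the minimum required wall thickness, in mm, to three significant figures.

σ_allow = 801/2.9 = 276.2 MPa.
Hoop stress σ_h = pD/(2t), so t = pD/(2σ_allow) = 6.58×940/(2×276.2) = 11.20 mm.

t = 11.2 mm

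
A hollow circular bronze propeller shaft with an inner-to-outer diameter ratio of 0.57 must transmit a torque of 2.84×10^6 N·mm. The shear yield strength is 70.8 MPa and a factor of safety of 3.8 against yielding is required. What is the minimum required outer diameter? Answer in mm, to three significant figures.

d_o = 95.4 mm

τ_allow = 70.8/3.8 = 18.63 MPa.
For a hollow shaft τ = 16T/[πd_o³(1−k⁴)] with k = 0.57, so 1−k⁴ = 0.8944.
d_o³ = 16T/[π τ_allow (1−k⁴)] = 16×2840000/(π×18.63×0.8944) = 867900 mm³.
d_o = 95.39 mm.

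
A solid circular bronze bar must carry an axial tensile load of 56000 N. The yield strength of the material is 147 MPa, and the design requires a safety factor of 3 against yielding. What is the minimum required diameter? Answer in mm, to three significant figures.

Allowable stress σ_allow = 147/3 = 49.00 MPa.
Required area A = F/σ_allow = 56000/49.00 = 1143 mm².
A = πd²/4 → d = √(4A/π) = 38.15 mm.

d = 38.1 mm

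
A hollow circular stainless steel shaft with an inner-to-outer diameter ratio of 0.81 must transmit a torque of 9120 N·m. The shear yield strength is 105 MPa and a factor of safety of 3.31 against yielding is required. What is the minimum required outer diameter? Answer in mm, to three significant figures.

τ_allow = 105/3.31 = 31.72 MPa.
For a hollow shaft τ = 16T/[πd_o³(1−k⁴)] with k = 0.81, so 1−k⁴ = 0.5695.
d_o³ = 16T/[π τ_allow (1−k⁴)] = 16×9120000/(π×31.72×0.5695) = 2.571×10^6 mm³.
d_o = 137.0 mm.

d_o = 137 mm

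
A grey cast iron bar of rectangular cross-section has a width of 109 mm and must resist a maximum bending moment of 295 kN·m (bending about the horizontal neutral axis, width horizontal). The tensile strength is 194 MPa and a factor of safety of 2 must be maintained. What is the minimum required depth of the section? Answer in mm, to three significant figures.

σ_allow = 194/2 = 97.00 MPa.
For a rectangular section σ = 6M/(bh²), so h² = 6M/(b σ_allow) = 6×2.9500×10^8/(109×97.00) = 167400 mm².
h = 409.2 mm.

h = 409 mm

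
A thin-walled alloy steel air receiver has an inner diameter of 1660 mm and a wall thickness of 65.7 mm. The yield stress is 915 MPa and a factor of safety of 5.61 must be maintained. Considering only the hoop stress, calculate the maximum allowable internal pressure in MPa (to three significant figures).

p_allow = 12.9 MPa

σ_allow = 915/5.61 = 163.1 MPa.
σ_h = pD/(2t) → p_allow = 2σ_allow t/D = 2×163.1×65.7/1660 = 12.91 MPa.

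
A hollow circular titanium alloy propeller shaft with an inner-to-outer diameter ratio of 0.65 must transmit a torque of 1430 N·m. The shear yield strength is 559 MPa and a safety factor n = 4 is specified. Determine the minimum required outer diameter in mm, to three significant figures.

τ_allow = 559/4 = 139.8 MPa.
For a hollow shaft τ = 16T/[πd_o³(1−k⁴)] with k = 0.65, so 1−k⁴ = 0.8215.
d_o³ = 16T/[π τ_allow (1−k⁴)] = 16×1430000/(π×139.8×0.8215) = 63440 mm³.
d_o = 39.88 mm.

d_o = 39.9 mm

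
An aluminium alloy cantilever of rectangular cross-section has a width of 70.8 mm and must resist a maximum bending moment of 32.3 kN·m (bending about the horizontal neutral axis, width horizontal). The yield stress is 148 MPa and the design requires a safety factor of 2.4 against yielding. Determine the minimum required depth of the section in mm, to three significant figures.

h = 211 mm

σ_allow = 148/2.4 = 61.67 MPa.
For a rectangular section σ = 6M/(bh²), so h² = 6M/(b σ_allow) = 6×3.2300×10^7/(70.8×61.67) = 44390 mm².
h = 210.7 mm.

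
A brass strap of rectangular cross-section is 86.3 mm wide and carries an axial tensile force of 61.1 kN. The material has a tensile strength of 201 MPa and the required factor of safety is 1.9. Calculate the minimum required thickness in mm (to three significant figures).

t = 6.69 mm

σ_allow = 201/1.9 = 105.8 MPa.
Required area A = F/σ_allow = 61100/105.8 = 577.6 mm².
t = A/w = 577.6/86.3 = 6.692 mm.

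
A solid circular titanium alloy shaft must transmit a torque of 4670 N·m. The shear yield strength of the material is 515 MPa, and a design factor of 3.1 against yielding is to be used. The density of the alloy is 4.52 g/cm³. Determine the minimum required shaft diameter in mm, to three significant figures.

d = 52.3 mm

Allowable shear stress τ_allow = 515/3.1 = 166.1 MPa.
For a solid shaft τ = 16T/(πd³), so d³ = 16T/(π τ_allow) = 16×4670000/(π×166.1) = 143200 mm³.
d = (143200)^(1/3) = 52.31 mm.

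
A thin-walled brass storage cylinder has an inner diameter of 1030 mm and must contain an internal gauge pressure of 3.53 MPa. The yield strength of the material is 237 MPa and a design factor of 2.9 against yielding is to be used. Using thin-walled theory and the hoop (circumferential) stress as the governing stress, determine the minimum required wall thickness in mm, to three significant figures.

σ_allow = 237/2.9 = 81.72 MPa.
Hoop stress σ_h = pD/(2t), so t = pD/(2σ_allow) = 3.53×1030/(2×81.72) = 22.24 mm.

t = 22.2 mm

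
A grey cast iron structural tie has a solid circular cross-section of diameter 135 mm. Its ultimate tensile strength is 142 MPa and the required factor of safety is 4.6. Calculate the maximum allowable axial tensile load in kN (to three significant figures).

σ_allow = 142/4.6 = 30.87 MPa.
A = πd²/4 = π×135²/4 = 14310 mm².
F_allow = σ_allow × A = 30.87×14310 = 441900 N.

F_allow = 442 kN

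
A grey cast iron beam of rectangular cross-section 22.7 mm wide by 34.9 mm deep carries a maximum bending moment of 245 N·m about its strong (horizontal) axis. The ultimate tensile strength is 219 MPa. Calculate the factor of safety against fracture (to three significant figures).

Section modulus S = bh²/6 = 22.7×34.9²/6 = 4608 mm³.
σ = M/S = 245000/4608 = 53.17 MPa.
n = 219/53.17 = 4.119.

n = 4.12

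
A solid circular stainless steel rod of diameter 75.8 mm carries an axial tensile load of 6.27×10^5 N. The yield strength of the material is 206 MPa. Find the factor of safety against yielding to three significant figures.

A = πd²/4 = 4513 mm².
σ = F/A = 627000/4513 = 138.9 MPa.
n = 206/138.9 = 1.483.

n = 1.48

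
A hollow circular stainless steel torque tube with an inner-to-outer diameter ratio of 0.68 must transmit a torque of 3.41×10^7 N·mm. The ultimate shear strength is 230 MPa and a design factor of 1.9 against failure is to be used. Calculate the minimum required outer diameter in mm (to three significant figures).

τ_allow = 230/1.9 = 121.1 MPa.
For a hollow shaft τ = 16T/[πd_o³(1−k⁴)] with k = 0.68, so 1−k⁴ = 0.7862.
d_o³ = 16T/[π τ_allow (1−k⁴)] = 16×3.4100×10^7/(π×121.1×0.7862) = 1.825×10^6 mm³.
d_o = 122.2 mm.

d_o = 122 mm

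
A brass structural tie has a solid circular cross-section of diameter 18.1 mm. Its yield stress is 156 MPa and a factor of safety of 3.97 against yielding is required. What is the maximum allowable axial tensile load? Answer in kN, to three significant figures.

σ_allow = 156/3.97 = 39.29 MPa.
A = πd²/4 = π×18.1²/4 = 257.3 mm².
F_allow = σ_allow × A = 39.29×257.3 = 10110 N.

F_allow = 10.1 kN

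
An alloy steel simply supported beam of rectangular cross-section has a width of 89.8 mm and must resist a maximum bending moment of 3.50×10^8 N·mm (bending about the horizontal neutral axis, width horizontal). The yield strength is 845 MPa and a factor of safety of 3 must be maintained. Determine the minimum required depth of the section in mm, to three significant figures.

σ_allow = 845/3 = 281.7 MPa.
For a rectangular section σ = 6M/(bh²), so h² = 6M/(b σ_allow) = 6×3.5000×10^8/(89.8×281.7) = 83020 mm².
h = 288.1 mm.

h = 288 mm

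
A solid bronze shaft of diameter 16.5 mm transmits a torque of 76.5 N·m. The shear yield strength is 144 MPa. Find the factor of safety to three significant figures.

n = 1.66

τ = 16T/(πd³) = 16×76500/(π×16.5³) = 86.73 MPa.
n = τ_limit/τ = 144/86.73 = 1.660.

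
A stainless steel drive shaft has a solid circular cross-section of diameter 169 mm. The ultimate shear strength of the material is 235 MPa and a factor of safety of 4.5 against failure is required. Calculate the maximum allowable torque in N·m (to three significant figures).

T_allow = 49500 N·m

τ_allow = 235/4.5 = 52.22 MPa.
For a solid shaft T_allow = τ_allow·πd³/16; πd³/16 = π×169³/16 = 947700 mm³.
T_allow = 52.22×947700 = 4.949×10^7 N·mm = 49490 N·m.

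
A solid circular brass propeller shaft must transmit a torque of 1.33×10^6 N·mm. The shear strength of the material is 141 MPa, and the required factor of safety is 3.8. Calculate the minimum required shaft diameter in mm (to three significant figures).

Allowable shear stress τ_allow = 141/3.8 = 37.11 MPa.
For a solid shaft τ = 16T/(πd³), so d³ = 16T/(π τ_allow) = 16×1330000/(π×37.11) = 182600 mm³.
d = (182600)^(1/3) = 56.73 mm.

d = 56.7 mm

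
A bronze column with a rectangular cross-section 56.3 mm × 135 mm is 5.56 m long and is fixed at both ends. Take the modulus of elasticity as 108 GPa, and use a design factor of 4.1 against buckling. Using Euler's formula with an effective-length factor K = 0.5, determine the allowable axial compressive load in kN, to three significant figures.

P_allow = 67.5 kN

Buckling occurs about the weak axis: I_min = h·b³/12 = 135×56.3³/12 = 2.008×10^6 mm⁴ (b = 56.3 mm is the smaller dimension).
Effective length L_e = KL = 0.5×5.56 m = 2780 mm.
Euler critical load P_cr = π²EI/L_e² = π²×108000×2.008×10^6/2780² = 276900 N.
P_allow = P_cr/n = 276900/4.1 = 67530 N.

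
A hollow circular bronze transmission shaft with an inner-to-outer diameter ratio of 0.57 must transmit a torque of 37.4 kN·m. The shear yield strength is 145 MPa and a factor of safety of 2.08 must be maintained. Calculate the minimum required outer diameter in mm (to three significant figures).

d_o = 145 mm

τ_allow = 145/2.08 = 69.71 MPa.
For a hollow shaft τ = 16T/[πd_o³(1−k⁴)] with k = 0.57, so 1−k⁴ = 0.8944.
d_o³ = 16T/[π τ_allow (1−k⁴)] = 16×3.7400×10^7/(π×69.71×0.8944) = 3.055×10^6 mm³.
d_o = 145.1 mm.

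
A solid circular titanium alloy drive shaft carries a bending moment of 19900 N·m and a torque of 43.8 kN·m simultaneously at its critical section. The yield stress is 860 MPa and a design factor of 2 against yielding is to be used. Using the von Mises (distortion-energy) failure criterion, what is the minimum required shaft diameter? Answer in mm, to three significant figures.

d = 100 mm

σ_allow = σ_y/n = 860/2 = 430.0 MPa.
For a solid shaft σ_b = 32M/(πd³) and τ = 16T/(πd³), so the von Mises stress is σ' = (16/πd³)·√(4M²+3T²).
√(4M²+3T²) = √(4×(1.990×10^7)² + 3×(4.380×10^7)²) = 8.567×10^7 N·mm.
d³ = 16×8.567×10^7/(π×430.0) = 1.015×10^6 mm³.
d = 100.5 mm.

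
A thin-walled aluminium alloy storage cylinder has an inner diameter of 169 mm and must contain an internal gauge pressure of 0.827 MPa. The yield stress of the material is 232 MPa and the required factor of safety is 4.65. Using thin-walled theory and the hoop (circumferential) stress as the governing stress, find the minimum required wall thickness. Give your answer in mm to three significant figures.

t = 1.40 mm

σ_allow = 232/4.65 = 49.89 MPa.
Hoop stress σ_h = pD/(2t), so t = pD/(2σ_allow) = 0.827×169/(2×49.89) = 1.401 mm.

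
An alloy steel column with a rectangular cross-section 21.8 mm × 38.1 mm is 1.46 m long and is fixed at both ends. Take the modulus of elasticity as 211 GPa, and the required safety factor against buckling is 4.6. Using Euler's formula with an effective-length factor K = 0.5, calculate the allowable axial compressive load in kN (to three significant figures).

Buckling occurs about the weak axis: I_min = h·b³/12 = 38.1×21.8³/12 = 32890 mm⁴ (b = 21.8 mm is the smaller dimension).
Effective length L_e = KL = 0.5×1.46 m = 730.0 mm.
Euler critical load P_cr = π²EI/L_e² = π²×211000×32890/730.0² = 128500 N.
P_allow = P_cr/n = 128500/4.6 = 27940 N.

P_allow = 27.9 kN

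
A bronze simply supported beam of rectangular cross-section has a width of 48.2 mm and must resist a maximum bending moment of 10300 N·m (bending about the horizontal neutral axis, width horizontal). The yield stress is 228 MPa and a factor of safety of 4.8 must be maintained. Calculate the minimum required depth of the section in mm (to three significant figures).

σ_allow = 228/4.8 = 47.50 MPa.
For a rectangular section σ = 6M/(bh²), so h² = 6M/(b σ_allow) = 6×1.0300×10^7/(48.2×47.50) = 26990 mm².
h = 164.3 mm.

h = 164 mm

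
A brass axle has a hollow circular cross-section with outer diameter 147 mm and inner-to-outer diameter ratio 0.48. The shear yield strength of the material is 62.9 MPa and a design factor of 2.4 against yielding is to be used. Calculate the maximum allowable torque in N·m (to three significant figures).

τ_allow = 62.9/2.4 = 26.21 MPa.
For a hollow shaft T_allow = τ_allow·πd_o³(1−k⁴)/16 with 1−k⁴ = 0.9469, so πd_o³(1−k⁴)/16 = 590600 mm³.
T_allow = 26.21×590600 = 1.548×10^7 N·mm = 15480 N·m.

T_allow = 15500 N·m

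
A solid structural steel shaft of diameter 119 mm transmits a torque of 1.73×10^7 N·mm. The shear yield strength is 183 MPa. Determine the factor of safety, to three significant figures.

n = 3.50

τ = 16T/(πd³) = 16×1.7300×10^7/(π×119³) = 52.28 MPa.
n = τ_limit/τ = 183/52.28 = 3.500.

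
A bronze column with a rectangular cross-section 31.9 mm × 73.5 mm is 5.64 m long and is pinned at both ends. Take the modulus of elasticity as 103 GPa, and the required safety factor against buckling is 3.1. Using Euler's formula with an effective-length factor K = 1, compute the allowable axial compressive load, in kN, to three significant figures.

P_allow = 2.05 kN

Buckling occurs about the weak axis: I_min = h·b³/12 = 73.5×31.9³/12 = 198800 mm⁴ (b = 31.9 mm is the smaller dimension).
Effective length L_e = KL = 1×5.64 m = 5640 mm.
Euler critical load P_cr = π²EI/L_e² = π²×103000×198800/5640² = 6354 N.
P_allow = P_cr/n = 6354/3.1 = 2050 N.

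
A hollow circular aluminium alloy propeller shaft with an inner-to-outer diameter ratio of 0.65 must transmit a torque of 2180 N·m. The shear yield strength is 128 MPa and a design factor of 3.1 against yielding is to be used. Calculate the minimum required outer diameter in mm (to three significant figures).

τ_allow = 128/3.1 = 41.29 MPa.
For a hollow shaft τ = 16T/[πd_o³(1−k⁴)] with k = 0.65, so 1−k⁴ = 0.8215.
d_o³ = 16T/[π τ_allow (1−k⁴)] = 16×2180000/(π×41.29×0.8215) = 327300 mm³.
d_o = 68.92 mm.

d_o = 68.9 mm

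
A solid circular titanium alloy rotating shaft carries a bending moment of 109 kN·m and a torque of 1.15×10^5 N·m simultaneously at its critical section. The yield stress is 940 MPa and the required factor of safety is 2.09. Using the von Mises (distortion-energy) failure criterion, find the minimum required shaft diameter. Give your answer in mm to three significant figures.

d = 150 mm

σ_allow = σ_y/n = 940/2.09 = 449.8 MPa.
For a solid shaft σ_b = 32M/(πd³) and τ = 16T/(πd³), so the von Mises stress is σ' = (16/πd³)·√(4M²+3T²).
√(4M²+3T²) = √(4×(1.090×10^8)² + 3×(1.150×10^8)²) = 2.953×10^8 N·mm.
d³ = 16×2.953×10^8/(π×449.8) = 3.344×10^6 mm³.
d = 149.5 mm.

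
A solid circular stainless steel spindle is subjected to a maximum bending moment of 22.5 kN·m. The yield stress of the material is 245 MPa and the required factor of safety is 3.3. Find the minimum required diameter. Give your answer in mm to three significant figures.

d = 146 mm

σ_allow = 245/3.3 = 74.24 MPa.
For a solid circular section σ = 32M/(πd³), so d³ = 32M/(π σ_allow) = 32×2.2500×10^7/(π×74.24) = 3.087×10^6 mm³.
d = 145.6 mm.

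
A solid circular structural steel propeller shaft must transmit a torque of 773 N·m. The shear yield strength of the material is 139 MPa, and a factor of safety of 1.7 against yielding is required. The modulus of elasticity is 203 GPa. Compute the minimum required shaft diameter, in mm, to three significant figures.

Allowable shear stress τ_allow = 139/1.7 = 81.76 MPa.
For a solid shaft τ = 16T/(πd³), so d³ = 16T/(π τ_allow) = 16×773000/(π×81.76) = 48150 mm³.
d = (48150)^(1/3) = 36.38 mm.

d = 36.4 mm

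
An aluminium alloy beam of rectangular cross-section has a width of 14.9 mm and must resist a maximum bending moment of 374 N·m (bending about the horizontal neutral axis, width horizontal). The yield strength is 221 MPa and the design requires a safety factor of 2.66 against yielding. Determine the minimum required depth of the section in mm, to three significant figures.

h = 42.6 mm

σ_allow = 221/2.66 = 83.08 MPa.
For a rectangular section σ = 6M/(bh²), so h² = 6M/(b σ_allow) = 6×374000/(14.9×83.08) = 1813 mm².
h = 42.58 mm.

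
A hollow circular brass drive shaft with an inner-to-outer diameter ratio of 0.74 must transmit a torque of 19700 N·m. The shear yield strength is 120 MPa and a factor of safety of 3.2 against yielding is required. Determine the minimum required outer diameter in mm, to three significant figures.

τ_allow = 120/3.2 = 37.50 MPa.
For a hollow shaft τ = 16T/[πd_o³(1−k⁴)] with k = 0.74, so 1−k⁴ = 0.7001.
d_o³ = 16T/[π τ_allow (1−k⁴)] = 16×1.9700×10^7/(π×37.50×0.7001) = 3.821×10^6 mm³.
d_o = 156.3 mm.

d_o = 156 mm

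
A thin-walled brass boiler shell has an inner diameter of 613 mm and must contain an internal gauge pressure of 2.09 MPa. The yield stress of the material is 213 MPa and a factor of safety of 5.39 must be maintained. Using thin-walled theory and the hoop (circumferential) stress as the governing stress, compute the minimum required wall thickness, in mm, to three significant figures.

t = 16.2 mm

σ_allow = 213/5.39 = 39.52 MPa.
Hoop stress σ_h = pD/(2t), so t = pD/(2σ_allow) = 2.09×613/(2×39.52) = 16.21 mm.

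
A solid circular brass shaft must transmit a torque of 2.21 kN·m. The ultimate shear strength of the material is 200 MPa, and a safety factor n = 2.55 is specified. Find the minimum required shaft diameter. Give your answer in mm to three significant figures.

Allowable shear stress τ_allow = 200/2.55 = 78.43 MPa.
For a solid shaft τ = 16T/(πd³), so d³ = 16T/(π τ_allow) = 16×2210000/(π×78.43) = 143500 mm³.
d = (143500)^(1/3) = 52.35 mm.

d = 52.4 mm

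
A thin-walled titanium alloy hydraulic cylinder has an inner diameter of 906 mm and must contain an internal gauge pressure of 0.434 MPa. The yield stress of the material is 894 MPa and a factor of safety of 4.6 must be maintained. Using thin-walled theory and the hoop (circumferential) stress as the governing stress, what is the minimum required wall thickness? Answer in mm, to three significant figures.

σ_allow = 894/4.6 = 194.3 MPa.
Hoop stress σ_h = pD/(2t), so t = pD/(2σ_allow) = 0.434×906/(2×194.3) = 1.012 mm.

t = 1.01 mm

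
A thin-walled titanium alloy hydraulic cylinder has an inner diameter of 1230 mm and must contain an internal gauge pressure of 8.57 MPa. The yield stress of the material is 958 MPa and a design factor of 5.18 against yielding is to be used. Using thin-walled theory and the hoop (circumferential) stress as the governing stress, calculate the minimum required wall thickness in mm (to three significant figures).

σ_allow = 958/5.18 = 184.9 MPa.
Hoop stress σ_h = pD/(2t), so t = pD/(2σ_allow) = 8.57×1230/(2×184.9) = 28.50 mm.

t = 28.5 mm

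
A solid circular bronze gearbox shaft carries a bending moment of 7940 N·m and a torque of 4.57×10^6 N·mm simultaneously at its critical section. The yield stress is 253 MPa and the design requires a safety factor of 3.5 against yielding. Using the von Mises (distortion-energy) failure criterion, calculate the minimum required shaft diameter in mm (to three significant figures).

d = 108 mm

σ_allow = σ_y/n = 253/3.5 = 72.29 MPa.
For a solid shaft σ_b = 32M/(πd³) and τ = 16T/(πd³), so the von Mises stress is σ' = (16/πd³)·√(4M²+3T²).
√(4M²+3T²) = √(4×(7.940×10^6)² + 3×(4.570×10^6)²) = 1.774×10^7 N·mm.
d³ = 16×1.774×10^7/(π×72.29) = 1.250×10^6 mm³.
d = 107.7 mm.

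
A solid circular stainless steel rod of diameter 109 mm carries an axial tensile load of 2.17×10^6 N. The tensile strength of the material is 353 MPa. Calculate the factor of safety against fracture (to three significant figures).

n = 1.52

A = πd²/4 = 9331 mm².
σ = F/A = 2170000/9331 = 232.6 MPa.
n = 353/232.6 = 1.518.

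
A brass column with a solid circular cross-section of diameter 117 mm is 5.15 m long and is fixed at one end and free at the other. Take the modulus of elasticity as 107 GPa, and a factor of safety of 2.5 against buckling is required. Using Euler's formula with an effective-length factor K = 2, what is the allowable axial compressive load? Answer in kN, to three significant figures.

P_allow = 36.6 kN

I = πd⁴/64 = π×117⁴/64 = 9.198×10^6 mm⁴.
Effective length L_e = KL = 2×5.15 m = 10300 mm.
Euler critical load P_cr = π²EI/L_e² = π²×107000×9.198×10^6/10300² = 91560 N.
P_allow = P_cr/n = 91560/2.5 = 36630 N.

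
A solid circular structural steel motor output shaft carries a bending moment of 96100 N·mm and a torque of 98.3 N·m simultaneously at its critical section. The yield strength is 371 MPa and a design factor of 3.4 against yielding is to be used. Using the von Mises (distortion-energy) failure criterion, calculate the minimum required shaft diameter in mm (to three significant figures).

d = 22.9 mm

σ_allow = σ_y/n = 371/3.4 = 109.1 MPa.
For a solid shaft σ_b = 32M/(πd³) and τ = 16T/(πd³), so the von Mises stress is σ' = (16/πd³)·√(4M²+3T²).
√(4M²+3T²) = √(4×(96100)² + 3×(98300)²) = 256800 N·mm.
d³ = 16×256800/(π×109.1) = 11980 mm³.
d = 22.88 mm.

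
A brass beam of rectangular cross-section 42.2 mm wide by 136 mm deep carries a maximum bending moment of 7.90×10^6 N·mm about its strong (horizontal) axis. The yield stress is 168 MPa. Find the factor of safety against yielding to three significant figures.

n = 2.77

Section modulus S = bh²/6 = 42.2×136²/6 = 130100 mm³.
σ = M/S = 7900000/130100 = 60.73 MPa.
n = 168/60.73 = 2.766.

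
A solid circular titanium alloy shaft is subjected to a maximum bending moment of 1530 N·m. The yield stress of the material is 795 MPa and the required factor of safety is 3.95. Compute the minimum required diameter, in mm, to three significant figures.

d = 42.6 mm

σ_allow = 795/3.95 = 201.3 MPa.
For a solid circular section σ = 32M/(πd³), so d³ = 32M/(π σ_allow) = 32×1530000/(π×201.3) = 77430 mm³.
d = 42.62 mm.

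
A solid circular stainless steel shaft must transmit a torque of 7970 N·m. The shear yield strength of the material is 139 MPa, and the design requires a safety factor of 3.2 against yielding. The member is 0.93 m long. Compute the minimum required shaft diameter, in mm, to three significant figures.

d = 97.8 mm

Allowable shear stress τ_allow = 139/3.2 = 43.44 MPa.
For a solid shaft τ = 16T/(πd³), so d³ = 16T/(π τ_allow) = 16×7970000/(π×43.44) = 934500 mm³.
d = (934500)^(1/3) = 97.77 mm.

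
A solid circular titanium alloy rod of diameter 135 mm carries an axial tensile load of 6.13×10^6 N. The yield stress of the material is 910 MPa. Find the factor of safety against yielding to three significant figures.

A = πd²/4 = 14310 mm².
σ = F/A = 6130000/14310 = 428.3 MPa.
n = 910/428.3 = 2.125.

n = 2.12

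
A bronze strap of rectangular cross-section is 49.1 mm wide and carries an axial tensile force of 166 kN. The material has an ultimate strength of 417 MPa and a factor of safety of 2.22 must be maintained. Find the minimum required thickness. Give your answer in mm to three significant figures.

t = 18.0 mm

σ_allow = 417/2.22 = 187.8 MPa.
Required area A = F/σ_allow = 166000/187.8 = 883.7 mm².
t = A/w = 883.7/49.1 = 18.00 mm.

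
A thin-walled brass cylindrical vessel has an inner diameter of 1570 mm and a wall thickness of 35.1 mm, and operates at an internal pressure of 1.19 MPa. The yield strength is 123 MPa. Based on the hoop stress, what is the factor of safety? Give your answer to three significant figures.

σ_h = pD/(2t) = 1.19×1570/(2×35.1) = 26.61 MPa.
n = 123/26.61 = 4.622.

n = 4.62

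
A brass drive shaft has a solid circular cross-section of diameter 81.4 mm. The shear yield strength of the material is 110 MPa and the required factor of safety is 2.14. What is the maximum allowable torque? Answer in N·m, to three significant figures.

T_allow = 5440 N·m

τ_allow = 110/2.14 = 51.40 MPa.
For a solid shaft T_allow = τ_allow·πd³/16; πd³/16 = π×81.4³/16 = 105900 mm³.
T_allow = 51.40×105900 = 5.444×10^6 N·mm = 5444 N·m.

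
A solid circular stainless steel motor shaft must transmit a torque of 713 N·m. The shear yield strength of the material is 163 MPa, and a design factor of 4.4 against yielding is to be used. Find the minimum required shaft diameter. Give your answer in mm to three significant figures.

d = 46.1 mm

Allowable shear stress τ_allow = 163/4.4 = 37.05 MPa.
For a solid shaft τ = 16T/(πd³), so d³ = 16T/(π τ_allow) = 16×713000/(π×37.05) = 98020 mm³.
d = (98020)^(1/3) = 46.11 mm.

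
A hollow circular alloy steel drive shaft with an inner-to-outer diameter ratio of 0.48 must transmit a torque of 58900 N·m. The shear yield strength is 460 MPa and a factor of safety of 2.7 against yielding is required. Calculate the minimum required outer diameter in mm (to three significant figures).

τ_allow = 460/2.7 = 170.4 MPa.
For a hollow shaft τ = 16T/[πd_o³(1−k⁴)] with k = 0.48, so 1−k⁴ = 0.9469.
d_o³ = 16T/[π τ_allow (1−k⁴)] = 16×5.8900×10^7/(π×170.4×0.9469) = 1.859×10^6 mm³.
d_o = 123.0 mm.

d_o = 123 mm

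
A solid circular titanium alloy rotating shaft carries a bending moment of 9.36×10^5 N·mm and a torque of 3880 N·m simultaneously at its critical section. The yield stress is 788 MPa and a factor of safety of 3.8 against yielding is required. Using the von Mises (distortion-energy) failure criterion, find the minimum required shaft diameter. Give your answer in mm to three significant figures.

d = 55.5 mm

σ_allow = σ_y/n = 788/3.8 = 207.4 MPa.
For a solid shaft σ_b = 32M/(πd³) and τ = 16T/(πd³), so the von Mises stress is σ' = (16/πd³)·√(4M²+3T²).
√(4M²+3T²) = √(4×(936000)² + 3×(3.880×10^6)²) = 6.976×10^6 N·mm.
d³ = 16×6.976×10^6/(π×207.4) = 171300 mm³.
d = 55.54 mm.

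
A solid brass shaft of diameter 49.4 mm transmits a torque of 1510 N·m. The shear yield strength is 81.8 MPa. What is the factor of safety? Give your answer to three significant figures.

n = 1.28

τ = 16T/(πd³) = 16×1510000/(π×49.4³) = 63.79 MPa.
n = τ_limit/τ = 81.8/63.79 = 1.282.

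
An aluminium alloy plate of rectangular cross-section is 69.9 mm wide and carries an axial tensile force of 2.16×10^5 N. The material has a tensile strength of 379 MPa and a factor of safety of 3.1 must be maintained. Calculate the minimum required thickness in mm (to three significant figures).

σ_allow = 379/3.1 = 122.3 MPa.
Required area A = F/σ_allow = 216000/122.3 = 1767 mm².
t = A/w = 1767/69.9 = 25.28 mm.

t = 25.3 mm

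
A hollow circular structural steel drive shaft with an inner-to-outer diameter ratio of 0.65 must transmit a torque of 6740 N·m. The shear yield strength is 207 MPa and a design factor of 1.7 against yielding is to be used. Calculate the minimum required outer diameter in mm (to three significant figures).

τ_allow = 207/1.7 = 121.8 MPa.
For a hollow shaft τ = 16T/[πd_o³(1−k⁴)] with k = 0.65, so 1−k⁴ = 0.8215.
d_o³ = 16T/[π τ_allow (1−k⁴)] = 16×6740000/(π×121.8×0.8215) = 343200 mm³.
d_o = 70.01 mm.

d_o = 70.0 mm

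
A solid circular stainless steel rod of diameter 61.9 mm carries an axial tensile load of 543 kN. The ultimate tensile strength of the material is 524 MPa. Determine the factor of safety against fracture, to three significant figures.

A = πd²/4 = 3009 mm².
σ = F/A = 543000/3009 = 180.4 MPa.
n = 524/180.4 = 2.904.

n = 2.90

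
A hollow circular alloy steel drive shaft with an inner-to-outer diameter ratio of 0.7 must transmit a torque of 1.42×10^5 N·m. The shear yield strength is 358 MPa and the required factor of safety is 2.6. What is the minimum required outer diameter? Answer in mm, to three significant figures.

d_o = 190 mm

τ_allow = 358/2.6 = 137.7 MPa.
For a hollow shaft τ = 16T/[πd_o³(1−k⁴)] with k = 0.7, so 1−k⁴ = 0.7599.
d_o³ = 16T/[π τ_allow (1−k⁴)] = 16×1.4200×10^8/(π×137.7×0.7599) = 6.912×10^6 mm³.
d_o = 190.5 mm.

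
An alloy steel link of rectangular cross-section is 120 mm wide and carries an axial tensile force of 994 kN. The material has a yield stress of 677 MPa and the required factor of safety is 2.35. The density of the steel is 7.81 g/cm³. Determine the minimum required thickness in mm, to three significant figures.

σ_allow = 677/2.35 = 288.1 MPa.
Required area A = F/σ_allow = 994000/288.1 = 3450 mm².
t = A/w = 3450/120 = 28.75 mm.

t = 28.8 mm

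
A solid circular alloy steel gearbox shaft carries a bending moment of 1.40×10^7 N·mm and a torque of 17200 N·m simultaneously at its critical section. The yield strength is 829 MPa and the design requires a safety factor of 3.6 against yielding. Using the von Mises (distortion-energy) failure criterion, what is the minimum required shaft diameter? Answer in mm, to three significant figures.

d = 96.7 mm

σ_allow = σ_y/n = 829/3.6 = 230.3 MPa.
For a solid shaft σ_b = 32M/(πd³) and τ = 16T/(πd³), so the von Mises stress is σ' = (16/πd³)·√(4M²+3T²).
√(4M²+3T²) = √(4×(1.400×10^7)² + 3×(1.720×10^7)²) = 4.088×10^7 N·mm.
d³ = 16×4.088×10^7/(π×230.3) = 904200 mm³.
d = 96.70 mm.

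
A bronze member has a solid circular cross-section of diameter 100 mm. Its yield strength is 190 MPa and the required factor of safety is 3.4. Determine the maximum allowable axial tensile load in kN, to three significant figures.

σ_allow = 190/3.4 = 55.88 MPa.
A = πd²/4 = π×100²/4 = 7854 mm².
F_allow = σ_allow × A = 55.88×7854 = 438900 N.

F_allow = 439 kN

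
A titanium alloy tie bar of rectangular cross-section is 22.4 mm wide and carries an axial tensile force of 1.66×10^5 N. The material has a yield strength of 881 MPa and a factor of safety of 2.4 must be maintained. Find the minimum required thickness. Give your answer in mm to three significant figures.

σ_allow = 881/2.4 = 367.1 MPa.
Required area A = F/σ_allow = 166000/367.1 = 452.2 mm².
t = A/w = 452.2/22.4 = 20.19 mm.

t = 20.2 mm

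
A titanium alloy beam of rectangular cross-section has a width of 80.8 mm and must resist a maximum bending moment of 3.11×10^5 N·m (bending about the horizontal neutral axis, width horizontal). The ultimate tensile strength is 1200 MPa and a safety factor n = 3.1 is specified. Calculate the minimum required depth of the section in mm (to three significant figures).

h = 244 mm

σ_allow = 1200/3.1 = 387.1 MPa.
For a rectangular section σ = 6M/(bh²), so h² = 6M/(b σ_allow) = 6×3.1100×10^8/(80.8×387.1) = 59660 mm².
h = 244.3 mm.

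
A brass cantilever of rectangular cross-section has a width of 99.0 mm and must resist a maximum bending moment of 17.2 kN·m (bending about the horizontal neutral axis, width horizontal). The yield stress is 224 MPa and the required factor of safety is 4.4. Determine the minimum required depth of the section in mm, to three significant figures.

σ_allow = 224/4.4 = 50.91 MPa.
For a rectangular section σ = 6M/(bh²), so h² = 6M/(b σ_allow) = 6×1.7200×10^7/(99.0×50.91) = 20480 mm².
h = 143.1 mm.

h = 143 mm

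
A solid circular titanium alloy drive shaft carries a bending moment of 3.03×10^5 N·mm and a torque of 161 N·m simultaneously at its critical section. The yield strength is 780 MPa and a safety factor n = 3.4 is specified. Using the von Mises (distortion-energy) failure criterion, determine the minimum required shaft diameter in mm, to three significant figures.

d = 24.6 mm

σ_allow = σ_y/n = 780/3.4 = 229.4 MPa.
For a solid shaft σ_b = 32M/(πd³) and τ = 16T/(πd³), so the von Mises stress is σ' = (16/πd³)·√(4M²+3T²).
√(4M²+3T²) = √(4×(303000)² + 3×(161000)²) = 667100 N·mm.
d³ = 16×667100/(π×229.4) = 14810 mm³.
d = 24.56 mm.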